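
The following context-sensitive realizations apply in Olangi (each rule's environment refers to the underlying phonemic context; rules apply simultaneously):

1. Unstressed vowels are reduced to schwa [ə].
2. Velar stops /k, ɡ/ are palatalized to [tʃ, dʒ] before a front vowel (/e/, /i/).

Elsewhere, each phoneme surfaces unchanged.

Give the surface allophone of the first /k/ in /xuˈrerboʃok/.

[k]

/k/ — word-final; rule 2 does not apply here → [k].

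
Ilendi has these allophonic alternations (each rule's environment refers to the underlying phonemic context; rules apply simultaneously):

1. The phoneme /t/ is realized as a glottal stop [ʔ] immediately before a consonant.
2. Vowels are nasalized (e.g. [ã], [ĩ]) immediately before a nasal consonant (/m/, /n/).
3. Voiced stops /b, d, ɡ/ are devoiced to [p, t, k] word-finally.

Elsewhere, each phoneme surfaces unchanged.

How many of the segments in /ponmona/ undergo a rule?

Segments that undergo a rule: /o/ → [õ] (rule 2); /o/ → [õ] (rule 2).
All other segments surface unchanged.

2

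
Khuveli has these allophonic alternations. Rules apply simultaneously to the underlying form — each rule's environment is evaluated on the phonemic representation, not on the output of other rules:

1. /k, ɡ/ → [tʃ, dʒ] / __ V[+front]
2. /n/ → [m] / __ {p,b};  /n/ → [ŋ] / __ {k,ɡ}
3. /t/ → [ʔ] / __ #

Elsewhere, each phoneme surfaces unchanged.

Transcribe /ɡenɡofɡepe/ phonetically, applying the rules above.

/ɡ/ meets the environment for rule 1 (before a front vowel) → [dʒ].
/n/ meets the environment for rule 2 (before a labial or velar stop) → [ŋ].
/ɡ/ (between /n/ and /o/) fails the environment for rule 1, so it stays [ɡ].
Rule 1 applies to /ɡ/ (between /f/ and /e/: before a front vowel) → [dʒ].

[dʒeŋɡofdʒepe]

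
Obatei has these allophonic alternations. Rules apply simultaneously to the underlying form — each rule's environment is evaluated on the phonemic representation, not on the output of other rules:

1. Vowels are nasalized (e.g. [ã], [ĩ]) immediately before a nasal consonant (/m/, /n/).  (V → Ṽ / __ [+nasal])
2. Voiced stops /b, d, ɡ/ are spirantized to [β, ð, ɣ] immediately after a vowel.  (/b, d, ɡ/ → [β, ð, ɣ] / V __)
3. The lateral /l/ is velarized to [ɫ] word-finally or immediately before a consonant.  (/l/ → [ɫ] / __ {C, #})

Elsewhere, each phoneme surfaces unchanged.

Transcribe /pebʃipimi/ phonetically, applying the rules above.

/p/ — not in any rule's target class → [p].
/e/ — between /p/ and /b/; rule 1 does not apply here → [e].
/b/ (between /e/ and /ʃ/) occurs immediately after a vowel → [β] by rule 2.
/ʃ/ (between /b/ and /i/) is unaffected → [ʃ].
/i/ (between /ʃ/ and /p/): rule 1 targets it, but not before a nasal consonant → unchanged [i].
/p/ — not in any rule's target class → [p].
/i/ (between /p/ and /m/) occurs before a nasal consonant → [ĩ] by rule 1.
/m/ (between /i/ and /i/): no rule targets it → [m].
/i/ (word-final) fails the environment for rule 1, so it stays [i].

[peβʃipĩmi]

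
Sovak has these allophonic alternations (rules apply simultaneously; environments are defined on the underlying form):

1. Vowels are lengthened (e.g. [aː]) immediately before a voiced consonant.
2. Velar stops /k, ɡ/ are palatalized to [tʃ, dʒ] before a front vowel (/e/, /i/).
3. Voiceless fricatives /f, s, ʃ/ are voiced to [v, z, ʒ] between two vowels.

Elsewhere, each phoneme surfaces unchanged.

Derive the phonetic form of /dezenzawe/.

/d/ — not in any rule's target class → [d].
/e/ (between /d/ and /z/): before a voiced consonant, so rule 1 applies → [eː].
/z/ — not in any rule's target class → [z].
/e/ (between /z/ and /n/): before a voiced consonant, so rule 1 applies → [eː].
/n/ (between /e/ and /z/) is unaffected → [n].
/z/ (between /n/ and /a/) is unaffected → [z].
Rule 1 applies to /a/ (between /z/ and /w/: before a voiced consonant) → [aː].
/w/ (between /a/ and /e/): no rule targets it → [w].
/e/ (word-final) fails the environment for rule 1, so it stays [e].

[deːzeːnzaːwe]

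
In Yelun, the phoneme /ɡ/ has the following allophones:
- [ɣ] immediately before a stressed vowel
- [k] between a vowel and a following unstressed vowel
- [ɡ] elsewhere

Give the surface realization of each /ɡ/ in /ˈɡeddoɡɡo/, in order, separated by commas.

Occurrence 1 (position 1): immediately before a stressed vowel → [ɣ].
Occurrence 2 (position 6): no conditioning environment matches → elsewhere allophone [ɡ].
Occurrence 3 (position 7): no conditioning environment matches → elsewhere allophone [ɡ].

[ɣ], [ɡ], [ɡ]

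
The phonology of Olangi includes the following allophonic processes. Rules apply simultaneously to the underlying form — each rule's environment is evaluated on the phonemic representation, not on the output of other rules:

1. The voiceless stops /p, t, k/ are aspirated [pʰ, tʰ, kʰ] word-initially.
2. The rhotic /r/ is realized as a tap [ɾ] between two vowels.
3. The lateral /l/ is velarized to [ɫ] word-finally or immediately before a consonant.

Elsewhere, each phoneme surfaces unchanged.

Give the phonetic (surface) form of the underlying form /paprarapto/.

/p/ (word-initial): word-initially, so rule 1 applies → [pʰ].
/a/ — not in any rule's target class → [a].
/p/ — between /a/ and /r/; rule 1 does not apply here → [p].
/r/ (between /p/ and /a/) fails the environment for rule 2, so it stays [r].
/a/ stays [a].
Rule 2 applies to /r/ (between /a/ and /a/: between two vowels) → [ɾ].
/a/ (between /r/ and /p/) is unaffected → [a].
/p/ (between /a/ and /t/) is in the target of rule 1 but the environment (word-initially) is not met → [p].
/t/ (between /p/ and /o/): rule 1 targets it, but not word-initially → unchanged [t].
/o/ (word-final) is unaffected → [o].

[pʰapraɾapto]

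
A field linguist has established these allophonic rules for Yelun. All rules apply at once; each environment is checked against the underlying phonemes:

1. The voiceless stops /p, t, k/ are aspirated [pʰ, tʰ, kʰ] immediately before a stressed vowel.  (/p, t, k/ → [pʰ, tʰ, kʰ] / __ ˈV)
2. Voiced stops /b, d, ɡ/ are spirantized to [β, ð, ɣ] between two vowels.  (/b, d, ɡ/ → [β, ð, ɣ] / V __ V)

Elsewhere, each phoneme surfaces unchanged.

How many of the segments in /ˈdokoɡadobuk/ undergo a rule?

Segments that undergo a rule: /ɡ/ → [ɣ] (rule 2); /d/ → [ð] (rule 2); /b/ → [β] (rule 2).
All other segments surface unchanged.

3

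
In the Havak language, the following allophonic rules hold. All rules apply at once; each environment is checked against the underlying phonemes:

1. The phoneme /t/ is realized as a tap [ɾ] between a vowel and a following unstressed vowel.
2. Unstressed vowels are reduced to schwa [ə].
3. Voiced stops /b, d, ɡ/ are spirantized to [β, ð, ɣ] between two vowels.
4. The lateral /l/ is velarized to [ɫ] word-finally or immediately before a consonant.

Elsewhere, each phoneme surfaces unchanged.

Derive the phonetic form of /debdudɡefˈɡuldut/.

[dəbdədɡəfˈɡuɫdət]

/d/ (word-initial): rule 3 targets it, but not between two vowels → unchanged [d].
Rule 2 applies to /e/ (between /d/ and /b/: in an unstressed syllable) → [ə].
/b/ (between /e/ and /d/) fails the environment for rule 3, so it stays [b].
/d/ (between /b/ and /u/) is in the target of rule 3 but the environment (between two vowels) is not met → [d].
Rule 2 applies to /u/ (between /d/ and /d/: in an unstressed syllable) → [ə].
/d/ — between /u/ and /ɡ/; rule 3 does not apply here → [d].
/ɡ/ — between /d/ and /e/; rule 3 does not apply here → [ɡ].
Rule 2 applies to /e/ (between /ɡ/ and /f/: in an unstressed syllable) → [ə].
/f/ — not in any rule's target class → [f].
/ɡ/ — between /f/ and /u/; rule 3 does not apply here → [ɡ].
/u/ (between /ɡ/ and /l/) fails the environment for rule 2, so it stays [u].
/l/ — between /u/ and /d/, word-finally or immediately before a consonant — surfaces as [ɫ] (rule 4).
/d/ — between /l/ and /u/; rule 3 does not apply here → [d].
/u/ (between /d/ and /t/): in an unstressed syllable, so rule 2 applies → [ə].
/t/ (word-final) fails the environment for rule 1, so it stays [t].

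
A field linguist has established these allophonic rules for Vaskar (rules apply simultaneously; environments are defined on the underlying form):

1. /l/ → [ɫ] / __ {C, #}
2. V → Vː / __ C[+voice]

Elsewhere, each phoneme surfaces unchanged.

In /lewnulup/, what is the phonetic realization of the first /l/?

[l]

/l/ (word-initial) fails the environment for rule 1, so it stays [l].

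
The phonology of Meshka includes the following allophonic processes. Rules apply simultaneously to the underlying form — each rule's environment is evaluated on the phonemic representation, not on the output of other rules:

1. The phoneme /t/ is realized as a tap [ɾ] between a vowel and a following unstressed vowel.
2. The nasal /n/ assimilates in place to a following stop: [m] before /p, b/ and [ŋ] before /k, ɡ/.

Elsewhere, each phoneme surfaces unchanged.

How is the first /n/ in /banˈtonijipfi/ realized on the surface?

/n/ (between /a/ and /t/) is in the target of rule 2 but the environment (before a labial or velar stop) is not met → [n].

[n]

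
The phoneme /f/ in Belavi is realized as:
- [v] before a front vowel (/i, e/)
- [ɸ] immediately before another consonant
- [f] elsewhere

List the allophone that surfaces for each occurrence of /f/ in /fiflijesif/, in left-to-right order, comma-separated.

[v], [ɸ], [f]

Occurrence 1 (position 1): before a front vowel (/i, e/) → [v].
Occurrence 2 (position 3): immediately before another consonant → [ɸ].
Occurrence 3 (position 10): no conditioning environment matches → elsewhere allophone [f].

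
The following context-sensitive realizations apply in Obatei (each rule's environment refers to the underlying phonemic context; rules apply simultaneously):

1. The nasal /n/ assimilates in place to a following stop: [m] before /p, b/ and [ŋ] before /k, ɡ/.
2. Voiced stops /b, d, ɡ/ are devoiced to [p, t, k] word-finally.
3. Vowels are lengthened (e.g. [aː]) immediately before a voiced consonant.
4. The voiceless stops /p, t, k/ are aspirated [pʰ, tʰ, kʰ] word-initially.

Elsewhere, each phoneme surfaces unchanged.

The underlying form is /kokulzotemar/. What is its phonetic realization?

/k/ (word-initial) occurs word-initially → [kʰ] by rule 4.
/o/ (between /k/ and /k/): rule 3 targets it, but not before a voiced consonant → unchanged [o].
/k/ (between /o/ and /u/) fails the environment for rule 4, so it stays [k].
Rule 3 applies to /u/ (between /k/ and /l/: before a voiced consonant) → [uː].
/o/ — between /z/ and /t/; rule 3 does not apply here → [o].
/t/ (between /o/ and /e/): rule 4 targets it, but not word-initially → unchanged [t].
/e/ (between /t/ and /m/): before a voiced consonant, so rule 3 applies → [eː].
/a/ meets the environment for rule 3 (before a voiced consonant) → [aː].

[kʰokuːlzoteːmaːr]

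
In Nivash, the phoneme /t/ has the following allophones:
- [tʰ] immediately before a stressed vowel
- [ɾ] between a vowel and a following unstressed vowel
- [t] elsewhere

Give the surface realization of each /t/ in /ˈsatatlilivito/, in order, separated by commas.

[ɾ], [t], [ɾ]

Occurrence 1 (position 3): between a vowel and an unstressed vowel → [ɾ].
Occurrence 2 (position 5): no conditioning environment matches → elsewhere allophone [t].
Occurrence 3 (position 12): between a vowel and an unstressed vowel → [ɾ].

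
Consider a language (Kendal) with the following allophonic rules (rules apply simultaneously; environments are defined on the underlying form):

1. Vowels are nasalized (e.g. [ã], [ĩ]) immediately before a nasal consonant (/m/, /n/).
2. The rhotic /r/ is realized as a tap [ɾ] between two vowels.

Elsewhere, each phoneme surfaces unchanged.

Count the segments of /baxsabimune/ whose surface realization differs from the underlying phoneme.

Segments that undergo a rule: /i/ → [ĩ] (rule 1); /u/ → [ũ] (rule 1).
All other segments surface unchanged.

2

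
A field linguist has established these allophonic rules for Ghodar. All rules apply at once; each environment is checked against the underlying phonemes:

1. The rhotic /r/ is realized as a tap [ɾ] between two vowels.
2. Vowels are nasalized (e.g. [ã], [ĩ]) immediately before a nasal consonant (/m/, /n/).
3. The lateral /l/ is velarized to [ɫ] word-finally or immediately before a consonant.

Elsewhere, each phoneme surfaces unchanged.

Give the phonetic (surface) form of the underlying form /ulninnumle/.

[uɫnĩnnũmle]

/u/ (word-initial) fails the environment for rule 2, so it stays [u].
Rule 3 applies to /l/ (between /u/ and /n/: word-finally or immediately before a consonant) → [ɫ].
/n/ — not in any rule's target class → [n].
Rule 2 applies to /i/ (between /n/ and /n/: before a nasal consonant) → [ĩ].
/n/ stays [n].
/n/ stays [n].
Rule 2 applies to /u/ (between /n/ and /m/: before a nasal consonant) → [ũ].
/m/ (between /u/ and /l/): no rule targets it → [m].
/l/ — between /m/ and /e/; rule 3 does not apply here → [l].
/e/ (word-final): rule 2 targets it, but not before a nasal consonant → unchanged [e].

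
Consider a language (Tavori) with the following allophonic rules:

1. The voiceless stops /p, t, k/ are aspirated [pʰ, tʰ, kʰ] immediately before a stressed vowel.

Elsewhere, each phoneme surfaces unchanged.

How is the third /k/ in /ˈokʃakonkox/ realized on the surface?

/k/ (between /n/ and /o/) is in the target of rule 1 but the environment (immediately before a stressed vowel) is not met → [k].

[k]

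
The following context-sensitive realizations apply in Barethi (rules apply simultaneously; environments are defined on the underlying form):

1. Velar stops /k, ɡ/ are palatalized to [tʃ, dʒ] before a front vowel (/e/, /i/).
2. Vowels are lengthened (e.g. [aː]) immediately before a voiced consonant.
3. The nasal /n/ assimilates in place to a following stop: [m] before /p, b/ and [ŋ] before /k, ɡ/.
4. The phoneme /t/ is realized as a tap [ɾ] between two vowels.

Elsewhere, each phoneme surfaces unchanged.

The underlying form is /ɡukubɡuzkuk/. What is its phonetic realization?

/ɡ/ — word-initial; rule 1 does not apply here → [ɡ].
/u/ (between /ɡ/ and /k/) is in the target of rule 2 but the environment (before a voiced consonant) is not met → [u].
/k/ (between /u/ and /u/) is in the target of rule 1 but the environment (before a front vowel) is not met → [k].
/u/ (between /k/ and /b/): before a voiced consonant, so rule 2 applies → [uː].
/b/ (between /u/ and /ɡ/) is unaffected → [b].
/ɡ/ (between /b/ and /u/) is in the target of rule 1 but the environment (before a front vowel) is not met → [ɡ].
/u/ (between /ɡ/ and /z/): before a voiced consonant, so rule 2 applies → [uː].
/z/ stays [z].
/k/ — between /z/ and /u/; rule 1 does not apply here → [k].
/u/ (between /k/ and /k/) fails the environment for rule 2, so it stays [u].
/k/ — word-final; rule 1 does not apply here → [k].

[ɡukuːbɡuːzkuk]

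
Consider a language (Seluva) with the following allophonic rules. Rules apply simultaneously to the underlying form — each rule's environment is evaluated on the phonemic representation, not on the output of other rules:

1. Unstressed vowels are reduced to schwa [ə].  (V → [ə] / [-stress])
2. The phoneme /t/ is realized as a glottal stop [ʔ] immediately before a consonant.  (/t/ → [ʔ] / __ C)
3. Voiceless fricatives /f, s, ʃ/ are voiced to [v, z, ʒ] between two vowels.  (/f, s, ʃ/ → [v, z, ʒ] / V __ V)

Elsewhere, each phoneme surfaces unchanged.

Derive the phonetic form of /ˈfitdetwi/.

/f/ (word-initial) fails the environment for rule 3, so it stays [f].
/i/ — between /f/ and /t/; rule 1 does not apply here → [i].
/t/ — between /i/ and /d/, immediately before a consonant — surfaces as [ʔ] (rule 2).
/d/ — not in any rule's target class → [d].
Rule 1 applies to /e/ (between /d/ and /t/: in an unstressed syllable) → [ə].
Rule 2 applies to /t/ (between /e/ and /w/: immediately before a consonant) → [ʔ].
/w/ stays [w].
Rule 1 applies to /i/ (word-final: in an unstressed syllable) → [ə].

[ˈfiʔdəʔwə]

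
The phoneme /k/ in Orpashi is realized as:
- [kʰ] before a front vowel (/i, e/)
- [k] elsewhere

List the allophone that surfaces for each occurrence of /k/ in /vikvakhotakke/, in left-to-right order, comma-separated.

[k], [k], [k], [kʰ]

Occurrence 1 (position 3): no conditioning environment matches → elsewhere allophone [k].
Occurrence 2 (position 6): no conditioning environment matches → elsewhere allophone [k].
Occurrence 3 (position 11): no conditioning environment matches → elsewhere allophone [k].
Occurrence 4 (position 12): before a front vowel (/i, e/) → [kʰ].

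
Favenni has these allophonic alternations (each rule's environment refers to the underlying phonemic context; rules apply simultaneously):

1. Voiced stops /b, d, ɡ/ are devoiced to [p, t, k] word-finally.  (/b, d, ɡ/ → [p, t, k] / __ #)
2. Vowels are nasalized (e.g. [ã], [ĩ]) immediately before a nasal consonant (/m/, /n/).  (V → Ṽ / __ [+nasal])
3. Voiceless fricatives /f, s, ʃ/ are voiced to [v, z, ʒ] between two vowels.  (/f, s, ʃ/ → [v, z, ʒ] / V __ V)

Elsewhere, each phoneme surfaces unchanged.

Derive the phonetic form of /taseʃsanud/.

/t/ (word-initial) is unaffected → [t].
/a/ (between /t/ and /s/): rule 2 targets it, but not before a nasal consonant → unchanged [a].
/s/ (between /a/ and /e/): between two vowels, so rule 3 applies → [z].
/e/ (between /s/ and /ʃ/) fails the environment for rule 2, so it stays [e].
/ʃ/ — between /e/ and /s/; rule 3 does not apply here → [ʃ].
/s/ (between /ʃ/ and /a/) fails the environment for rule 3, so it stays [s].
/a/ (between /s/ and /n/) occurs before a nasal consonant → [ã] by rule 2.
/n/ stays [n].
/u/ (between /n/ and /d/): rule 2 targets it, but not before a nasal consonant → unchanged [u].
/d/ (word-final): word-finally, so rule 1 applies → [t].

[tazeʃsãnut]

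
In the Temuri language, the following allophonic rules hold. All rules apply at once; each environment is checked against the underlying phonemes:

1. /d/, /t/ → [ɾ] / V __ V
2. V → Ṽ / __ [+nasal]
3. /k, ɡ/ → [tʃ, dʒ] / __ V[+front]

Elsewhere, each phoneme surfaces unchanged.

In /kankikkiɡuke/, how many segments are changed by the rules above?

4

Segments that undergo a rule: /a/ → [ã] (rule 2); /k/ → [tʃ] (rule 3); /k/ → [tʃ] (rule 3); /k/ → [tʃ] (rule 3).
All other segments surface unchanged.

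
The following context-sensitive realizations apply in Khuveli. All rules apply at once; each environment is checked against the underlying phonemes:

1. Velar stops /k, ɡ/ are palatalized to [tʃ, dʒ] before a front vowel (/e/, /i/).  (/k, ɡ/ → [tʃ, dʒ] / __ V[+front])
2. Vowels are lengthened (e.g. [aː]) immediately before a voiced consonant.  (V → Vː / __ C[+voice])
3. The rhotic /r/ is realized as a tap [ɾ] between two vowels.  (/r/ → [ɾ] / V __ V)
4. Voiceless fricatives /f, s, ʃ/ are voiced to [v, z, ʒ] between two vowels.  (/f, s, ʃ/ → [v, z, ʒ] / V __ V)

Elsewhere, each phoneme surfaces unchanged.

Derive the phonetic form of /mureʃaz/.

[muːɾeʒaːz]

/u/ meets the environment for rule 2 (before a voiced consonant) → [uː].
/r/ (between /u/ and /e/): between two vowels, so rule 3 applies → [ɾ].
/e/ — between /r/ and /ʃ/; rule 2 does not apply here → [e].
/ʃ/ (between /e/ and /a/) occurs between two vowels → [ʒ] by rule 4.
/a/ meets the environment for rule 2 (before a voiced consonant) → [aː].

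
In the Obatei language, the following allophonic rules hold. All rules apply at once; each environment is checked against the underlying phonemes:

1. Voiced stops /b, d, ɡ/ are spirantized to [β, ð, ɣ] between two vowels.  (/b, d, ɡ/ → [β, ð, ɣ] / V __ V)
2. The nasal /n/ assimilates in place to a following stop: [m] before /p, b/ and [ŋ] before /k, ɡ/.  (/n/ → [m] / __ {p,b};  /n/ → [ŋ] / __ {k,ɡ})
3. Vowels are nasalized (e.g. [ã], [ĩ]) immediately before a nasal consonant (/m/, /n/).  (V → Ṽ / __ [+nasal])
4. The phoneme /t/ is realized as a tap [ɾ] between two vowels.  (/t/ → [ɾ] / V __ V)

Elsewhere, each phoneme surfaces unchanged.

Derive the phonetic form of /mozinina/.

/o/ (between /m/ and /z/): rule 3 targets it, but not before a nasal consonant → unchanged [o].
/i/ meets the environment for rule 3 (before a nasal consonant) → [ĩ].
/n/ (between /i/ and /i/): rule 2 targets it, but not before a labial or velar stop → unchanged [n].
/i/ (between /n/ and /n/): before a nasal consonant, so rule 3 applies → [ĩ].
/n/ — between /i/ and /a/; rule 2 does not apply here → [n].
/a/ — word-final; rule 3 does not apply here → [a].

[mozĩnĩna]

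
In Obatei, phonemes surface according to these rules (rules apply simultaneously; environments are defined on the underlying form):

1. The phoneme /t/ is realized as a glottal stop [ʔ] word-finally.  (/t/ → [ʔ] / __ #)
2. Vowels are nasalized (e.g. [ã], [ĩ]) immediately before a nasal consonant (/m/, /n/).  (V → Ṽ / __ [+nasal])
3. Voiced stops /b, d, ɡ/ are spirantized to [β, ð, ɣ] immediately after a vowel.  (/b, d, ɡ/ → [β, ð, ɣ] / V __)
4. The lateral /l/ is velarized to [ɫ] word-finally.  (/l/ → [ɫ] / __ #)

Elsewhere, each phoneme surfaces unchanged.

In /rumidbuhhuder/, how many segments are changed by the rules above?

Segments that undergo a rule: /u/ → [ũ] (rule 2); /d/ → [ð] (rule 3); /d/ → [ð] (rule 3).
All other segments surface unchanged.

3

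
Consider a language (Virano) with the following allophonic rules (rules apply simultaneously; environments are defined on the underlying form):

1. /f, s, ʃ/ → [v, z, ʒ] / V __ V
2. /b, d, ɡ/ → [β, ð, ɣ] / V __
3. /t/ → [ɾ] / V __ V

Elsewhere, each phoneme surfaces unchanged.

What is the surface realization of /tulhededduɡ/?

[tulheðeðduɣ]

/t/ (word-initial): rule 3 targets it, but not between two vowels → unchanged [t].
/u/ — not in any rule's target class → [u].
/l/ (between /u/ and /h/) is unaffected → [l].
/h/ (between /l/ and /e/): no rule targets it → [h].
/e/ (between /h/ and /d/) is unaffected → [e].
/d/ meets the environment for rule 2 (immediately after a vowel) → [ð].
/e/ (between /d/ and /d/): no rule targets it → [e].
/d/ meets the environment for rule 2 (immediately after a vowel) → [ð].
/d/ (between /d/ and /u/) fails the environment for rule 2, so it stays [d].
/u/ (between /d/ and /ɡ/): no rule targets it → [u].
/ɡ/ (word-final) occurs immediately after a vowel → [ɣ] by rule 2.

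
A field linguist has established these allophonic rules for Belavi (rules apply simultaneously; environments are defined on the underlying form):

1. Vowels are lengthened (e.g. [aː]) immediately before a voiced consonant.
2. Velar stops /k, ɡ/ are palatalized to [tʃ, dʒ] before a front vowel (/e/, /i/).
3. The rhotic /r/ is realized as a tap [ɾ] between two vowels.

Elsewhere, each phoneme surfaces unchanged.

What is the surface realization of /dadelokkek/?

/d/ — not in any rule's target class → [d].
/a/ — between /d/ and /d/, before a voiced consonant — surfaces as [aː] (rule 1).
/d/ (between /a/ and /e/): no rule targets it → [d].
/e/ (between /d/ and /l/) occurs before a voiced consonant → [eː] by rule 1.
/l/ (between /e/ and /o/): no rule targets it → [l].
/o/ (between /l/ and /k/): rule 1 targets it, but not before a voiced consonant → unchanged [o].
/k/ (between /o/ and /k/) is in the target of rule 2 but the environment (before a front vowel) is not met → [k].
Rule 2 applies to /k/ (between /k/ and /e/: before a front vowel) → [tʃ].
/e/ (between /k/ and /k/): rule 1 targets it, but not before a voiced consonant → unchanged [e].
/k/ (word-final) is in the target of rule 2 but the environment (before a front vowel) is not met → [k].

[daːdeːloktʃek]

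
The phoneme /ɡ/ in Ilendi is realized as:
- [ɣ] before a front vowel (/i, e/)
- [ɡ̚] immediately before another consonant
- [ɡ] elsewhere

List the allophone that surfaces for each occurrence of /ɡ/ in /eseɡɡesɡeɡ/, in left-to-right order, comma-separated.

[ɡ̚], [ɣ], [ɣ], [ɡ]

Occurrence 1 (position 4): immediately before another consonant → [ɡ̚].
Occurrence 2 (position 5): before a front vowel (/i, e/) → [ɣ].
Occurrence 3 (position 8): before a front vowel (/i, e/) → [ɣ].
Occurrence 4 (position 10): no conditioning environment matches → elsewhere allophone [ɡ].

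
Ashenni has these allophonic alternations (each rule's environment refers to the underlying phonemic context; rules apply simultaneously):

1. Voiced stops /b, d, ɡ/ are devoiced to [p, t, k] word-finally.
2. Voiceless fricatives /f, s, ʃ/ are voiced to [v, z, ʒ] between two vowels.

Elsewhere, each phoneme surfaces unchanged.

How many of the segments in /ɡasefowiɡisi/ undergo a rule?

Segments that undergo a rule: /s/ → [z] (rule 2); /f/ → [v] (rule 2); /s/ → [z] (rule 2).
All other segments surface unchanged.

3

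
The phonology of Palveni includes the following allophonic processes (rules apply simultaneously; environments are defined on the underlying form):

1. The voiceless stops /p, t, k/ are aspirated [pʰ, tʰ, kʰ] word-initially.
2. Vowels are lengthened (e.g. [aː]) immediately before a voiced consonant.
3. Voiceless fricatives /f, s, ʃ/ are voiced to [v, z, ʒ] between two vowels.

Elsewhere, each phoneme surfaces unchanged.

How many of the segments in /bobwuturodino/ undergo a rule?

4

Segments that undergo a rule: /o/ → [oː] (rule 2); /u/ → [uː] (rule 2); /o/ → [oː] (rule 2); /i/ → [iː] (rule 2).
All other segments surface unchanged.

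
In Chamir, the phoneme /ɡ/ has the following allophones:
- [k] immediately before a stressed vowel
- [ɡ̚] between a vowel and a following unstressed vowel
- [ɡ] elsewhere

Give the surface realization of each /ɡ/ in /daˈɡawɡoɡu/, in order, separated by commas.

Occurrence 1 (position 3): immediately before a stressed vowel → [k].
Occurrence 2 (position 6): no conditioning environment matches → elsewhere allophone [ɡ].
Occurrence 3 (position 8): between a vowel and a following unstressed vowel → [ɡ̚].

[k], [ɡ], [ɡ̚]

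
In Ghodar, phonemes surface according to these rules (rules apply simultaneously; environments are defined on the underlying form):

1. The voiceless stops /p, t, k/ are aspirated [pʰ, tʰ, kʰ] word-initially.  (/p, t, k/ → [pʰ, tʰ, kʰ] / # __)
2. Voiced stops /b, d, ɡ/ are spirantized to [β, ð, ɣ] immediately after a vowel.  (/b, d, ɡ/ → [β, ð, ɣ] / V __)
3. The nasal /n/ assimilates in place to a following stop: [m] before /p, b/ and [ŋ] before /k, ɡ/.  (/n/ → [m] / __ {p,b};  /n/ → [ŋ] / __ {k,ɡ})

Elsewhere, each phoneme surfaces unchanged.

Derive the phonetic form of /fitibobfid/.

[fitiβoβfið]

/f/ (word-initial) is unaffected → [f].
/i/ — not in any rule's target class → [i].
/t/ (between /i/ and /i/) fails the environment for rule 1, so it stays [t].
/i/ (between /t/ and /b/): no rule targets it → [i].
/b/ (between /i/ and /o/): immediately after a vowel, so rule 2 applies → [β].
/o/ (between /b/ and /b/) is unaffected → [o].
/b/ (between /o/ and /f/) occurs immediately after a vowel → [β] by rule 2.
/f/ stays [f].
/i/ stays [i].
/d/ (word-final): immediately after a vowel, so rule 2 applies → [ð].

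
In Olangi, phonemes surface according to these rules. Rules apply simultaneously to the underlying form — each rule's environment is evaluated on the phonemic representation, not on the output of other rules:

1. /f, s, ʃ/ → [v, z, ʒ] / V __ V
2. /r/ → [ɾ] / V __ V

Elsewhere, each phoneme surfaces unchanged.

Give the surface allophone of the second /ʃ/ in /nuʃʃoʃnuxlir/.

/ʃ/ (between /ʃ/ and /o/) is in the target of rule 1 but the environment (between two vowels) is not met → [ʃ].

[ʃ]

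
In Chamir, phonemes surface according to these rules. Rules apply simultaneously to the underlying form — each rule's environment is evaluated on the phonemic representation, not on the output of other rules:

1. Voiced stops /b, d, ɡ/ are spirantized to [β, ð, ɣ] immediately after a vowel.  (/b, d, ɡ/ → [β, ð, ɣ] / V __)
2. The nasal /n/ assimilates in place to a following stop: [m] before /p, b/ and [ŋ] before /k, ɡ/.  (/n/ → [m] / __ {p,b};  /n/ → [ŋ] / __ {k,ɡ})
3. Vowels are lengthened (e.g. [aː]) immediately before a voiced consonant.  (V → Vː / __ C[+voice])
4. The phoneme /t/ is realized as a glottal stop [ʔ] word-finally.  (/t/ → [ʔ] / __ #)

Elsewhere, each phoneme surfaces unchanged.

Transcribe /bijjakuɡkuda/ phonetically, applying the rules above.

[biːjjakuːɣkuːða]

/b/ (word-initial): rule 1 targets it, but not immediately after a vowel → unchanged [b].
/i/ meets the environment for rule 3 (before a voiced consonant) → [iː].
/j/ stays [j].
/j/ (between /j/ and /a/): no rule targets it → [j].
/a/ (between /j/ and /k/) fails the environment for rule 3, so it stays [a].
/k/ (between /a/ and /u/) is unaffected → [k].
/u/ (between /k/ and /ɡ/): before a voiced consonant, so rule 3 applies → [uː].
/ɡ/ — between /u/ and /k/, immediately after a vowel — surfaces as [ɣ] (rule 1).
/k/ (between /ɡ/ and /u/): no rule targets it → [k].
/u/ (between /k/ and /d/) occurs before a voiced consonant → [uː] by rule 3.
/d/ meets the environment for rule 1 (immediately after a vowel) → [ð].
/a/ — word-final; rule 3 does not apply here → [a].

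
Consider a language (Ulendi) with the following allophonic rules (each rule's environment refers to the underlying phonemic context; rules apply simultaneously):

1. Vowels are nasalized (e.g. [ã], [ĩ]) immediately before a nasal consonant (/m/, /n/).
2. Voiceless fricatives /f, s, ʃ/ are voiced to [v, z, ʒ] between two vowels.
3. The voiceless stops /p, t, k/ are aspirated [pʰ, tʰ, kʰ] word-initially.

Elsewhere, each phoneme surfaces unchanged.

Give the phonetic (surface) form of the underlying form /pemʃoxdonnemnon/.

/p/ meets the environment for rule 3 (word-initially) → [pʰ].
Rule 1 applies to /e/ (between /p/ and /m/: before a nasal consonant) → [ẽ].
/m/ stays [m].
/ʃ/ (between /m/ and /o/) is in the target of rule 2 but the environment (between two vowels) is not met → [ʃ].
/o/ — between /ʃ/ and /x/; rule 1 does not apply here → [o].
/x/ (between /o/ and /d/): no rule targets it → [x].
/d/ (between /x/ and /o/): no rule targets it → [d].
/o/ meets the environment for rule 1 (before a nasal consonant) → [õ].
/n/ (between /o/ and /n/) is unaffected → [n].
/n/ (between /n/ and /e/): no rule targets it → [n].
/e/ meets the environment for rule 1 (before a nasal consonant) → [ẽ].
/m/ (between /e/ and /n/) is unaffected → [m].
/n/ — not in any rule's target class → [n].
/o/ meets the environment for rule 1 (before a nasal consonant) → [õ].
/n/ (word-final): no rule targets it → [n].

[pʰẽmʃoxdõnnẽmnõn]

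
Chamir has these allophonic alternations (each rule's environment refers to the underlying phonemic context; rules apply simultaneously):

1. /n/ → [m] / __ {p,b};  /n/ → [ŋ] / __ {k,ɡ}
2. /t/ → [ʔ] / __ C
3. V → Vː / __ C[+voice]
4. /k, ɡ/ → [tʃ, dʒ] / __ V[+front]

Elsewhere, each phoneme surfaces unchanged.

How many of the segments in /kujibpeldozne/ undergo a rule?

4

Segments that undergo a rule: /u/ → [uː] (rule 3); /i/ → [iː] (rule 3); /e/ → [eː] (rule 3); /o/ → [oː] (rule 3).
All other segments surface unchanged.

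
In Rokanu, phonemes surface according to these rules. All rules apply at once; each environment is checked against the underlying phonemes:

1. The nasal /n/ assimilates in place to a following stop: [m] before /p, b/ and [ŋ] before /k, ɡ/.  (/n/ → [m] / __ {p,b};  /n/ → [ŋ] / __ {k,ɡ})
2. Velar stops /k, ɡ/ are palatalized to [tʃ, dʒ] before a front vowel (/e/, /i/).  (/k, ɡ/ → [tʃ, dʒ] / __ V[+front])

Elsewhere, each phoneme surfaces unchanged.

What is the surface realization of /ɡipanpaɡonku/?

[dʒipampaɡoŋku]

/ɡ/ (word-initial): before a front vowel, so rule 2 applies → [dʒ].
/i/ stays [i].
/p/ (between /i/ and /a/) is unaffected → [p].
/a/ — not in any rule's target class → [a].
/n/ — between /a/ and /p/, before a labial or velar stop — surfaces as [m] (rule 1).
/p/ (between /n/ and /a/): no rule targets it → [p].
/a/ (between /p/ and /ɡ/): no rule targets it → [a].
/ɡ/ (between /a/ and /o/) fails the environment for rule 2, so it stays [ɡ].
/o/ (between /ɡ/ and /n/): no rule targets it → [o].
/n/ (between /o/ and /k/): before a labial or velar stop, so rule 1 applies → [ŋ].
/k/ (between /n/ and /u/) is in the target of rule 2 but the environment (before a front vowel) is not met → [k].
/u/ (word-final): no rule targets it → [u].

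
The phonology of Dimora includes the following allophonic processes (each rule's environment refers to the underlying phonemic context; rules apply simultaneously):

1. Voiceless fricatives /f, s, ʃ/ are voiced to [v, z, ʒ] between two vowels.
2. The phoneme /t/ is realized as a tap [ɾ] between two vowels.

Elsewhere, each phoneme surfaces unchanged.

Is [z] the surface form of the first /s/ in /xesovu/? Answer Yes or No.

Yes

/s/ (between /e/ and /o/): between two vowels, so rule 1 applies → [z].
The actual realization is [z], which matches [z].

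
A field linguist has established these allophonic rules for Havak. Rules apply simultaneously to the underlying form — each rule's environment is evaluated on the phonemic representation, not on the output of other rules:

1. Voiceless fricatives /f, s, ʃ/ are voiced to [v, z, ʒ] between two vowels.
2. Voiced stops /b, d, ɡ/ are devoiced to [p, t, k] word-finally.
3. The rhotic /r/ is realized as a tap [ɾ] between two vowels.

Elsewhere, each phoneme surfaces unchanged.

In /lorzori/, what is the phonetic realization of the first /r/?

[r]

/r/ (between /o/ and /z/) is in the target of rule 3 but the environment (between two vowels) is not met → [r].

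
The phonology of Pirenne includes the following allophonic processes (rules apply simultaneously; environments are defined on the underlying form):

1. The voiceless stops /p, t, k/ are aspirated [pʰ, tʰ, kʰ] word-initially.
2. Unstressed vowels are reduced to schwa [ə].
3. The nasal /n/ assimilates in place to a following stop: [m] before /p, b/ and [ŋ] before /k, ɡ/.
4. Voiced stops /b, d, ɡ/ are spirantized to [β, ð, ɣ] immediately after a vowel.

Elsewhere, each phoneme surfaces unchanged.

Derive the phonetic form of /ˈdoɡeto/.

/d/ — word-initial; rule 4 does not apply here → [d].
/o/ (between /d/ and /ɡ/) fails the environment for rule 2, so it stays [o].
Rule 4 applies to /ɡ/ (between /o/ and /e/: immediately after a vowel) → [ɣ].
/e/ — between /ɡ/ and /t/, in an unstressed syllable — surfaces as [ə] (rule 2).
/t/ (between /e/ and /o/) is in the target of rule 1 but the environment (word-initially) is not met → [t].
/o/ (word-final): in an unstressed syllable, so rule 2 applies → [ə].

[ˈdoɣətə]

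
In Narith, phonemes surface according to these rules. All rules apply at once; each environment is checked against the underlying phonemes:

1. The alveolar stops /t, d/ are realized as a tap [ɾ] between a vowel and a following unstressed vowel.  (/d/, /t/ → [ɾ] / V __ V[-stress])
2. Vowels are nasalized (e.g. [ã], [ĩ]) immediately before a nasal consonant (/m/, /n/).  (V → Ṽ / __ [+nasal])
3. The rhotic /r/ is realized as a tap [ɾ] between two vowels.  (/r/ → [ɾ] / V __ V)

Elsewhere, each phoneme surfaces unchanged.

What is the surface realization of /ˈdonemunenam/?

[ˈdõnẽmũnẽnãm]

/d/ (word-initial) fails the environment for rule 1, so it stays [d].
/o/ (between /d/ and /n/): before a nasal consonant, so rule 2 applies → [õ].
/n/ (between /o/ and /e/) is unaffected → [n].
Rule 2 applies to /e/ (between /n/ and /m/: before a nasal consonant) → [ẽ].
/m/ stays [m].
/u/ (between /m/ and /n/) occurs before a nasal consonant → [ũ] by rule 2.
/n/ stays [n].
/e/ (between /n/ and /n/): before a nasal consonant, so rule 2 applies → [ẽ].
/n/ stays [n].
/a/ meets the environment for rule 2 (before a nasal consonant) → [ã].
/m/ — not in any rule's target class → [m].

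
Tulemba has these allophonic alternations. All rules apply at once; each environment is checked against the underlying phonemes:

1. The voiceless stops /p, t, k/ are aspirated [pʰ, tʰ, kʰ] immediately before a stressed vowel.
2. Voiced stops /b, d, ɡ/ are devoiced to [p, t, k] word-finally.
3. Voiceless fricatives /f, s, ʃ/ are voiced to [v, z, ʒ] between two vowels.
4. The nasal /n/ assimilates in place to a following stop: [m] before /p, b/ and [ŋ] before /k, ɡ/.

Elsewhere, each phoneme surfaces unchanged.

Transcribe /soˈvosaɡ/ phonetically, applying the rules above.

/s/ (word-initial): rule 3 targets it, but not between two vowels → unchanged [s].
/s/ (between /o/ and /a/) occurs between two vowels → [z] by rule 3.
/ɡ/ (word-final): word-finally, so rule 2 applies → [k].

[soˈvozak]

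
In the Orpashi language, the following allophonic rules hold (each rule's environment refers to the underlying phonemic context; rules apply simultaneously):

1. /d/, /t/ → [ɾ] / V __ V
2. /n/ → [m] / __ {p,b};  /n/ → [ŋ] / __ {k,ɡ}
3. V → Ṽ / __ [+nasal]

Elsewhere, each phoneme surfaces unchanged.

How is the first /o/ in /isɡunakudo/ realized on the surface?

/o/ (word-final) is in the target of rule 3 but the environment (before a nasal consonant) is not met → [o].

[o]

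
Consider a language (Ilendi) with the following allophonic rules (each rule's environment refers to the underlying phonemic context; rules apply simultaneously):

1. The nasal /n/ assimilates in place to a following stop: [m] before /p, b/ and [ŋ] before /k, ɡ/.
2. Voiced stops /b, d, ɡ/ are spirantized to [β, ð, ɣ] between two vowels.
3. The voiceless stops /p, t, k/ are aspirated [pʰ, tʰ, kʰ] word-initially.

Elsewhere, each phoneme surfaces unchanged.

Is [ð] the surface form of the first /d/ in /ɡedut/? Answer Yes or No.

/d/ (between /e/ and /u/): between two vowels, so rule 2 applies → [ð].
The actual realization is [ð], which matches [ð].

Yes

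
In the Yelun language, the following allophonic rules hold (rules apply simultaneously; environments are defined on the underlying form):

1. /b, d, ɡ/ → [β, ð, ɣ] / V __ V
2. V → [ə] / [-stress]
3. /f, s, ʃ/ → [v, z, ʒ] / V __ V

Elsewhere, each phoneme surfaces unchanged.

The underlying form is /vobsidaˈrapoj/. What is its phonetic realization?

[vəbsəðəˈrapəj]

/v/ stays [v].
/o/ meets the environment for rule 2 (in an unstressed syllable) → [ə].
/b/ (between /o/ and /s/) fails the environment for rule 1, so it stays [b].
/s/ — between /b/ and /i/; rule 3 does not apply here → [s].
/i/ (between /s/ and /d/) occurs in an unstressed syllable → [ə] by rule 2.
/d/ (between /i/ and /a/) occurs between two vowels → [ð] by rule 1.
Rule 2 applies to /a/ (between /d/ and /r/: in an unstressed syllable) → [ə].
/r/ (between /a/ and /a/): no rule targets it → [r].
/a/ (between /r/ and /p/) fails the environment for rule 2, so it stays [a].
/p/ — not in any rule's target class → [p].
/o/ (between /p/ and /j/) occurs in an unstressed syllable → [ə] by rule 2.
/j/ (word-final) is unaffected → [j].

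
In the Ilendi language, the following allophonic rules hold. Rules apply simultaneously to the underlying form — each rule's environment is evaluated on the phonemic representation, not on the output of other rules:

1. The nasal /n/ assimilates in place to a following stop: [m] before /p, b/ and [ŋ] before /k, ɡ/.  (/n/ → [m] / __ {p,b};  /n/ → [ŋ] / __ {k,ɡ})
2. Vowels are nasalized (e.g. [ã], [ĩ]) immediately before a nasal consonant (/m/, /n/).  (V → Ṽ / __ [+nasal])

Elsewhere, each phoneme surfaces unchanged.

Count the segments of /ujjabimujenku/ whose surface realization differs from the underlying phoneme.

Segments that undergo a rule: /i/ → [ĩ] (rule 2); /e/ → [ẽ] (rule 2); /n/ → [ŋ] (rule 1).
All other segments surface unchanged.

3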